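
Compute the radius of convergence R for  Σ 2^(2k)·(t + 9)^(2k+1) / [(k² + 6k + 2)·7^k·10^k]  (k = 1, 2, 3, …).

R = √70/2

Apply the ratio test: |a_{k+1}| / |a_k| = [(k² + 6k + 2)/((k+1)² + 6(k+1) + 2)] · 4/(7·10), which tends to 2/35 as k → ∞.
Since the exponent of (t + 9) increases by 2 each term, convergence requires |t + 9|² < 35/2, hence R = √70/2.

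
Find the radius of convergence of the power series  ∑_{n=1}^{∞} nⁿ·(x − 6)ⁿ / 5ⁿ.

Applying the root test, |a_n|^(1/n) = n/5 → ∞.
The root grows without bound, so R = 0 (convergence only at x = 6).

R = 0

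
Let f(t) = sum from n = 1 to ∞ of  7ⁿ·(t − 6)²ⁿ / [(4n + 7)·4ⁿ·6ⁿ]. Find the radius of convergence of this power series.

Apply the ratio test: |a_{n+1}| / |a_n| = [(4n + 7)/(4(n+1) + 7)] · 7/(4·6), which tends to 7/24 as n → ∞.
Successive powers of (t − 6) differ by 2, so the series converges when |t − 6|² · 7/24 < 1, i.e. |t − 6| < √(24/7). So R = 2√42/7.

R = 2√42/7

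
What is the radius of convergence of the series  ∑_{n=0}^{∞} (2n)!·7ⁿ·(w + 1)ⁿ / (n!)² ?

Ratio test: |a_{n+1}/a_n| = (2n+1)·(2n+2)/(n+1)² · 7 → 28 as n → ∞.
Hence the series converges for |w + 1| < 1/(28) = 1/28, so the radius of convergence is 1/28.

R = 1/28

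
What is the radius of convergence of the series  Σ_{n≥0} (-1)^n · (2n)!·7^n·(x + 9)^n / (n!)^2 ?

R = 1/28

By the ratio test, |a_{n+1}/a_n| = (2n+1)·(2n+2)/(n+1)² · 7 → 28.
Thus R = 1/(28) = 1/28.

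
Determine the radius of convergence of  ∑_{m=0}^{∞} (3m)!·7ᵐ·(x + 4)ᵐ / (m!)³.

Ratio test: |a_{m+1}/a_m| = (3m+1)·(3m+2)·(3m+3)/(m+1)³ · 7 → 189 as m → ∞.
The series converges when 189 · |x + 4| < 1, giving R = 1/189.

R = 1/189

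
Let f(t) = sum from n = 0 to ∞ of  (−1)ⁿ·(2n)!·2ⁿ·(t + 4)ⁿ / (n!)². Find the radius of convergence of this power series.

Apply the ratio test: |a_{n+1}| / |a_n| = (2n+1)·(2n+2)/(n+1)² · 2, which tends to 8 as n → ∞.
Hence the series converges for |t + 4| < 1/(8) = 1/8, so the radius of convergence is 1/8.

R = 1/8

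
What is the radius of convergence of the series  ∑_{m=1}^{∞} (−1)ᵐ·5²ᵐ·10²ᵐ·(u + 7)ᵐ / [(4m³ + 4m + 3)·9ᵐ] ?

By the ratio test, |a_{m+1}/a_m| = [(4m³ + 4m + 3)/(4(m+1)³ + 4(m+1) + 3)] · 25·100/9 → 2500/9.
Thus R = 1/(2500/9) = 9/2500.

R = 9/2500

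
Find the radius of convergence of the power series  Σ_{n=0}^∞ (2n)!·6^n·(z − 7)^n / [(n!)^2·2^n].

R = 1/12

The ratio of consecutive coefficients is (2n+1)·(2n+2)/(n+1)² · 6/2 → 12.
Hence the series converges for |z − 7| < 1/(12) = 1/12, so the radius of convergence is 1/12.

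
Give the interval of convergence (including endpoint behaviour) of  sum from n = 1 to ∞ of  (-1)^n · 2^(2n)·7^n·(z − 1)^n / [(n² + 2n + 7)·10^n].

[9/14, 19/14]

By the ratio test, |a_{n+1}/a_n| = [(n² + 2n + 7)/((n+1)² + 2(n+1) + 7)] · 4·7/10 → 14/5.
The series converges when 14/5 · |z − 1| < 1, giving R = 5/14.
Check z = 19/14: the series is dominated by a constant times Σ 1/n², which converges (p = 2 > 1).
When z = 9/14, absolute convergence follows by limit comparison with Σ 1/n².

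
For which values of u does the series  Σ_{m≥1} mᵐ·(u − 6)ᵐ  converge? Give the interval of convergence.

Applying the root test, |a_m|^(1/m) = m → ∞.
The root grows without bound, so R = 0 (convergence only at u = 6).

{6}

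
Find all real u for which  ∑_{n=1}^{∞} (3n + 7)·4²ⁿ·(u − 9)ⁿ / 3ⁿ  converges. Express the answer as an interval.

Apply the ratio test: |a_{n+1}| / |a_n| = [(3(n+1) + 7)/(3n + 7)] · 16/3, which tends to 16/3 as n → ∞.
Hence the series converges for |u − 9| < 1/(16/3) = 3/16, so the radius of convergence is 3/16.
At u = 147/16: the terms do not tend to 0, so the series diverges.
Endpoint u = 141/16: the terms have absolute value of order n, which does not tend to 0, so the series diverges by the divergence test.

(141/16, 147/16)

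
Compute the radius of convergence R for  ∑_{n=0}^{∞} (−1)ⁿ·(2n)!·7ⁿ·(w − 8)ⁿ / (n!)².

R = 1/28

Apply the ratio test: |a_{n+1}| / |a_n| = (2n+1)·(2n+2)/(n+1)² · 7, which tends to 28 as n → ∞.
Hence the series converges for |w − 8| < 1/(28) = 1/28, so the radius of convergence is 1/28.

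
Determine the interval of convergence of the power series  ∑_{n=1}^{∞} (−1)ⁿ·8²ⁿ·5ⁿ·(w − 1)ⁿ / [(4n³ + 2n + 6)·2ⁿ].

[159/160, 161/160]

The ratio of consecutive coefficients is [(4n³ + 2n + 6)/(4(n+1)³ + 2(n+1) + 6)] · 64·5/2 → 160.
Thus R = 1/(160) = 1/160.
At w = 161/160: the series is dominated by a constant times Σ 1/n³, which converges (p = 3 > 1).
When w = 159/160, the terms are on the order of 1/n³, so the series converges absolutely by comparison with the p-series (p = 3 > 1).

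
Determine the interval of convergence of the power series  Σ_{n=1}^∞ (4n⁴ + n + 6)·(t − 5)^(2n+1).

The ratio of consecutive coefficients is (4(n+1)⁴ + (n+1) + 6)/(4n⁴ + n + 6) → 1.
Writing y = (t − 5)², the series in y has radius 1, so |t − 5| < √(1) = 1 and R = 1.
At t = 6: the n-th term does not approach 0; divergence by the term test.
Check t = 4: the terms have absolute value of order n⁴, which does not tend to 0, so the series diverges by the divergence test.

(4, 6)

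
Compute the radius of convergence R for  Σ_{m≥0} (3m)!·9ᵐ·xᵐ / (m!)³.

By the ratio test, |a_{m+1}/a_m| = (3m+1)·(3m+2)·(3m+3)/(m+1)³ · 9 → 243.
Hence the series converges for |x| < 1/(243) = 1/243, so the radius of convergence is 1/243.

R = 1/243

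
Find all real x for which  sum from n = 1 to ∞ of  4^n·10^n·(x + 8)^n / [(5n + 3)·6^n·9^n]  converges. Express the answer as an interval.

[-187/20, -133/20)

The ratio of consecutive coefficients is [(5n + 3)/(5(n+1) + 3)] · 4·10/(6·9) → 20/27.
The series converges when 20/27 · |x + 8| < 1, giving R = 27/20.
At x = -133/20: comparison with the harmonic series Σ 1/n shows the series diverges.
When x = -187/20, convergence follows from the alternating series test (terms decrease monotonically to 0).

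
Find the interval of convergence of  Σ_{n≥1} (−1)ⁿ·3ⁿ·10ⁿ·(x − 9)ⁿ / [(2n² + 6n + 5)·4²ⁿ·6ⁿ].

[29/5, 61/5]

Ratio test: |a_{n+1}/a_n| = [(2n² + 6n + 5)/(2(n+1)² + 6(n+1) + 5)] · 3·10/(16·6) → 5/16 as n → ∞.
The series converges when 5/16 · |x − 9| < 1, giving R = 16/5.
Endpoint x = 61/5: absolute convergence follows by limit comparison with Σ 1/n².
When x = 29/5, absolute convergence follows by limit comparison with Σ 1/n².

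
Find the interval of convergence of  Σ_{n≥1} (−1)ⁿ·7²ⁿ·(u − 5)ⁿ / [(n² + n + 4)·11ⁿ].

[234/49, 256/49]

By the ratio test, |a_{n+1}/a_n| = [(n² + n + 4)/((n+1)² + (n+1) + 4)] · 49/11 → 49/11.
Convergence for |u − 5| · 49/11 < 1, i.e. |u − 5| < 11/49. So R = 11/49.
When u = 256/49, the terms are on the order of 1/n², so the series converges absolutely by comparison with the p-series (p = 2 > 1).
When u = 234/49, the series is dominated by a constant times Σ 1/n², which converges (p = 2 > 1).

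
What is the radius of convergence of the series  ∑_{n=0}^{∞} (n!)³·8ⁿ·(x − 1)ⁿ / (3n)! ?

R = 27/8

The ratio of consecutive coefficients is (n+1)³/[(3n+1)·(3n+2)·(3n+3)] · 8 → 8/27.
The series converges when 8/27 · |x − 1| < 1, giving R = 27/8.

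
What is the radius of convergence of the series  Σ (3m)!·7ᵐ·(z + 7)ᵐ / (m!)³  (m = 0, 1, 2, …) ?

R = 1/189

By the ratio test, |a_{m+1}/a_m| = (3m+1)·(3m+2)·(3m+3)/(m+1)³ · 7 → 189.
Hence the series converges for |z + 7| < 1/(189) = 1/189, so the radius of convergence is 1/189.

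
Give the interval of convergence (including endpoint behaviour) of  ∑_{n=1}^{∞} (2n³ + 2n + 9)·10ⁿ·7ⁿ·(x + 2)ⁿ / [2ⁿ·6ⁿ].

(-76/35, -64/35)

By the ratio test, |a_{n+1}/a_n| = [(2(n+1)³ + 2(n+1) + 9)/(2n³ + 2n + 9)] · 10·7/(2·6) → 35/6.
Convergence for |x + 2| · 35/6 < 1, i.e. |x + 2| < 6/35. So R = 6/35.
Endpoint x = -64/35: the n-th term does not approach 0; divergence by the term test.
Check x = -76/35: the terms do not tend to 0, so the series diverges.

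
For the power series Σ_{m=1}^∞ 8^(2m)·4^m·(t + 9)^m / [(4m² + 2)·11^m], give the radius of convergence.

R = 11/256

Apply the ratio test: |a_{m+1}| / |a_m| = [(4m² + 2)/(4(m+1)² + 2)] · 64·4/11, which tends to 256/11 as m → ∞.
Convergence for |t + 9| · 256/11 < 1, i.e. |t + 9| < 11/256. So R = 11/256.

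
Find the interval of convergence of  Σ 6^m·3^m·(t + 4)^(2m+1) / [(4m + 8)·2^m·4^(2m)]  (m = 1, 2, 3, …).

(-16/3, -8/3)

Ratio test: |a_{m+1}/a_m| = [(4m + 8)/(4(m+1) + 8)] · 6·3/(2·16) → 9/16 as m → ∞.
Successive powers of (t + 4) differ by 2, so the series converges when |t + 4|² · 9/16 < 1, i.e. |t + 4| < √(16/9) = 4/3. So R = 4/3.
When t = -8/3, comparison with the harmonic series Σ 1/m shows the series diverges.
At t = -16/3: the terms are asymptotic to a nonzero constant times 1/m, so the series diverges by limit comparison with Σ 1/m.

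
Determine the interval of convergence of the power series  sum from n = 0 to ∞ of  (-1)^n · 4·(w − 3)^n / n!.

(−∞, ∞)

The ratio of consecutive coefficients is 4/4 · 1/(n+1) → 0.
Since the limit is 0 < 1 for every w, the series converges on all of ℝ and R = ∞.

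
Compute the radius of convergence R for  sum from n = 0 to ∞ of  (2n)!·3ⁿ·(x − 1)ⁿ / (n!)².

R = 1/12

By the ratio test, |a_{n+1}/a_n| = (2n+1)·(2n+2)/(n+1)² · 3 → 12.
The series converges when 12 · |x − 1| < 1, giving R = 1/12.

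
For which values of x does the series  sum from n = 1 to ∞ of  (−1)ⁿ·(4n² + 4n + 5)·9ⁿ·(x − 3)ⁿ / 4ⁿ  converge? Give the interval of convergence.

By the ratio test, |a_{n+1}/a_n| = [(4(n+1)² + 4(n+1) + 5)/(4n² + 4n + 5)] · 9/4 → 9/4.
Convergence for |x − 3| · 9/4 < 1, i.e. |x − 3| < 4/9. So R = 4/9.
At x = 31/9: the terms do not tend to 0, so the series diverges.
At x = 23/9: the terms do not tend to 0, so the series diverges.

(23/9, 31/9)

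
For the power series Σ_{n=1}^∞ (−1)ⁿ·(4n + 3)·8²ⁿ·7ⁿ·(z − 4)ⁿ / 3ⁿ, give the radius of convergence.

R = 3/448

Apply the ratio test: |a_{n+1}| / |a_n| = [(4(n+1) + 3)/(4n + 3)] · 64·7/3, which tends to 448/3 as n → ∞.
The series converges when 448/3 · |z − 4| < 1, giving R = 3/448.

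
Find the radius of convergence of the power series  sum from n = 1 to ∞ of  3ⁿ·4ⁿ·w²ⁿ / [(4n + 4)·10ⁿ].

R = √30/6

Ratio test: |a_{n+1}/a_n| = [(4n + 4)/(4(n+1) + 4)] · 3·4/10 → 6/5 as n → ∞.
Writing y = w², the series in y has radius 5/6, so |w| < √(5/6) and R = √30/6.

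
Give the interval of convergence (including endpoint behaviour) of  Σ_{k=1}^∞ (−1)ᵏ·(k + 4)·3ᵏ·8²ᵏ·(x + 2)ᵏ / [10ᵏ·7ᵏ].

(-227/96, -157/96)

By the ratio test, |a_{k+1}/a_k| = [((k+1) + 4)/(k + 4)] · 3·64/(10·7) → 96/35.
Thus R = 1/(96/35) = 35/96.
At x = -157/96: the terms have absolute value of order k, which does not tend to 0, so the series diverges by the divergence test.
At x = -227/96: the k-th term does not approach 0; divergence by the term test.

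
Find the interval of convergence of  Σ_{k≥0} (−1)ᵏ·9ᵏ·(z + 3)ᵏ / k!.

(−∞, ∞)

Ratio test: |a_{k+1}/a_k| = 9 · 1/(k+1) → 0 as k → ∞.
The ratio tends to 0 regardless of z, hence R = ∞.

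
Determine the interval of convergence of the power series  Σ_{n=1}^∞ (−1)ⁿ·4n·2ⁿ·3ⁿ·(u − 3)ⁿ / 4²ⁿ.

Apply the ratio test: |a_{n+1}| / |a_n| = [4(n+1)/4n] · 2·3/16, which tends to 3/8 as n → ∞.
Thus R = 1/(3/8) = 8/3.
Check u = 17/3: the terms have absolute value of order n, which does not tend to 0, so the series diverges by the divergence test.
At u = 1/3: the terms do not tend to 0, so the series diverges.

(1/3, 17/3)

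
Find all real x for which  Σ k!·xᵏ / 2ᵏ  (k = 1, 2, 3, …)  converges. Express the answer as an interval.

{0}

Ratio test: |a_{k+1}/a_k| = (k+1) · 1/2 → ∞ as k → ∞.
Since the ratio → ∞, the series diverges for every x ≠ 0, and R = 0.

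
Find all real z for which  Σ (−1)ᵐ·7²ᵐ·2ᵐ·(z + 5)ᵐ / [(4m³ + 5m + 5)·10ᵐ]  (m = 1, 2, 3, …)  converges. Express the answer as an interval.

[-250/49, -240/49]

The ratio of consecutive coefficients is [(4m³ + 5m + 5)/(4(m+1)³ + 5(m+1) + 5)] · 49·2/10 → 49/5.
Thus R = 1/(49/5) = 5/49.
Check z = -240/49: absolute convergence follows by limit comparison with Σ 1/m³.
When z = -250/49, the series is dominated by a constant times Σ 1/m³, which converges (p = 3 > 1).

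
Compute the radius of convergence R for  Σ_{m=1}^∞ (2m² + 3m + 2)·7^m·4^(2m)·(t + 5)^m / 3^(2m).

Ratio test: |a_{m+1}/a_m| = [(2(m+1)² + 3(m+1) + 2)/(2m² + 3m + 2)] · 7·16/9 → 112/9 as m → ∞.
Hence the series converges for |t + 5| < 1/(112/9) = 9/112, so the radius of convergence is 9/112.

R = 9/112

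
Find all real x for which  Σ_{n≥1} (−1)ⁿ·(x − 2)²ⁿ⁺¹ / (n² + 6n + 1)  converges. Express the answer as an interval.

[1, 3]

By the ratio test, |a_{n+1}/a_n| = (n² + 6n + 1)/((n+1)² + 6(n+1) + 1) → 1.
Successive powers of (x − 2) differ by 2, so the series converges when |x − 2|² · 1 < 1, i.e. |x − 2| < √(1) = 1. So R = 1.
Endpoint x = 3: the series is dominated by a constant times Σ 1/n², which converges (p = 2 > 1).
Check x = 1: the series is dominated by a constant times Σ 1/n², which converges (p = 2 > 1).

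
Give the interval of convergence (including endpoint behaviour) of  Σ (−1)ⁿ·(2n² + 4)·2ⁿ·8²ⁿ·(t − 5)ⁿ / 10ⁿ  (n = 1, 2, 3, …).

The ratio of consecutive coefficients is [(2(n+1)² + 4)/(2n² + 4)] · 2·64/10 → 64/5.
The series converges when 64/5 · |t − 5| < 1, giving R = 5/64.
Check t = 325/64: the n-th term does not approach 0; divergence by the term test.
Endpoint t = 315/64: the n-th term does not approach 0; divergence by the term test.

(315/64, 325/64)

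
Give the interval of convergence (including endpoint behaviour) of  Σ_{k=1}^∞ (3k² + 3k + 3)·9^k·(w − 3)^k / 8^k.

Ratio test: |a_{k+1}/a_k| = [(3(k+1)² + 3(k+1) + 3)/(3k² + 3k + 3)] · 9/8 → 9/8 as k → ∞.
Convergence for |w − 3| · 9/8 < 1, i.e. |w − 3| < 8/9. So R = 8/9.
Check w = 35/9: the k-th term does not approach 0; divergence by the term test.
At w = 19/9: the terms have absolute value of order k², which does not tend to 0, so the series diverges by the divergence test.

(19/9, 35/9)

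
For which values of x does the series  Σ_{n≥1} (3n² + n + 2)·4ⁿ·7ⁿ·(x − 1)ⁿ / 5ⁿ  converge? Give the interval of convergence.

Ratio test: |a_{n+1}/a_n| = [(3(n+1)² + (n+1) + 2)/(3n² + n + 2)] · 4·7/5 → 28/5 as n → ∞.
The series converges when 28/5 · |x − 1| < 1, giving R = 5/28.
Check x = 33/28: the terms have absolute value of order n², which does not tend to 0, so the series diverges by the divergence test.
Endpoint x = 23/28: the n-th term does not approach 0; divergence by the term test.

(23/28, 33/28)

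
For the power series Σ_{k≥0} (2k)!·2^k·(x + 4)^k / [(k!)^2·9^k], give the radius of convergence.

R = 9/8

Ratio test: |a_{k+1}/a_k| = (2k+1)·(2k+2)/(k+1)² · 2/9 → 8/9 as k → ∞.
Thus R = 1/(8/9) = 9/8.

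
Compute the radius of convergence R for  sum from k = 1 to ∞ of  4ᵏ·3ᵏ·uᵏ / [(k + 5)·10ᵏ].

Apply the ratio test: |a_{k+1}| / |a_k| = [(k + 5)/((k+1) + 5)] · 4·3/10, which tends to 6/5 as k → ∞.
Hence the series converges for |u| < 1/(6/5) = 5/6, so the radius of convergence is 5/6.

R = 5/6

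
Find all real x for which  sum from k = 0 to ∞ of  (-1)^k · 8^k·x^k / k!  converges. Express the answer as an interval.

(−∞, ∞)

The ratio of consecutive coefficients is 8 · 1/(k+1) → 0.
The ratio tends to 0 regardless of x, hence R = ∞.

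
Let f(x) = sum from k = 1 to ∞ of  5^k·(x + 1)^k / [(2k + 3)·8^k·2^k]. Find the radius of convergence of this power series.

R = 16/5

The ratio of consecutive coefficients is [(2k + 3)/(2(k+1) + 3)] · 5/(8·2) → 5/16.
The series converges when 5/16 · |x + 1| < 1, giving R = 16/5.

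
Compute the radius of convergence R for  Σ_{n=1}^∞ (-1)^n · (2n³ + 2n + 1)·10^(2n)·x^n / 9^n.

R = 9/100

The ratio of consecutive coefficients is [(2(n+1)³ + 2(n+1) + 1)/(2n³ + 2n + 1)] · 100/9 → 100/9.
Convergence for |x| · 100/9 < 1, i.e. |x| < 9/100. So R = 9/100.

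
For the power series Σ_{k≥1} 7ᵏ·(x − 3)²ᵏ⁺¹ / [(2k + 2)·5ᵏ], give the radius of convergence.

R = √35/7

The ratio of consecutive coefficients is [(2k + 2)/(2(k+1) + 2)] · 7/5 → 7/5.
Writing y = (x − 3)², the series in y has radius 5/7, so |x − 3| < √(5/7) and R = √35/7.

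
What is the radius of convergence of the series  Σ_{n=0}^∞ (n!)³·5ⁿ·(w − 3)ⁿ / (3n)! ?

The ratio of consecutive coefficients is (n+1)³/[(3n+1)·(3n+2)·(3n+3)] · 5 → 5/27.
The series converges when 5/27 · |w − 3| < 1, giving R = 27/5.

R = 27/5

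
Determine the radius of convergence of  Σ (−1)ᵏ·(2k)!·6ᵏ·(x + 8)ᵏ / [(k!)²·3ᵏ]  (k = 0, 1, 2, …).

R = 1/8

By the ratio test, |a_{k+1}/a_k| = (2k+1)·(2k+2)/(k+1)² · 6/3 → 8.
Hence the series converges for |x + 8| < 1/(8) = 1/8, so the radius of convergence is 1/8.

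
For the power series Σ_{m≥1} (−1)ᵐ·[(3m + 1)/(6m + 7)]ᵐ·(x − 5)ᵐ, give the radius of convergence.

Root test: |a_m|^(1/m) = (3m + 1)/(6m + 7) → 1/2.
Thus R = 1/(1/2) = 2.

R = 2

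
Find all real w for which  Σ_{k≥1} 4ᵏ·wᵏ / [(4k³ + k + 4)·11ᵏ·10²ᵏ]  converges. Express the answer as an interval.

The ratio of consecutive coefficients is [(4k³ + k + 4)/(4(k+1)³ + (k+1) + 4)] · 4/(11·100) → 1/275.
Hence the series converges for |w| < 1/(1/275) = 275, so the radius of convergence is 275.
Endpoint w = 275: the series is dominated by a constant times Σ 1/k³, which converges (p = 3 > 1).
At w = -275: the series is dominated by a constant times Σ 1/k³, which converges (p = 3 > 1).

[-275, 275]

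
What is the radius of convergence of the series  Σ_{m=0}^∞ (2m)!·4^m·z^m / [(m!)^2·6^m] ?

R = 3/8

Apply the ratio test: |a_{m+1}| / |a_m| = (2m+1)·(2m+2)/(m+1)² · 4/6, which tends to 8/3 as m → ∞.
Thus R = 1/(8/3) = 3/8.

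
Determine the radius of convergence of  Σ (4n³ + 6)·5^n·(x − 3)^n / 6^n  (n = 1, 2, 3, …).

R = 6/5

Ratio test: |a_{n+1}/a_n| = [(4(n+1)³ + 6)/(4n³ + 6)] · 5/6 → 5/6 as n → ∞.
Hence the series converges for |x − 3| < 1/(5/6) = 6/5, so the radius of convergence is 6/5.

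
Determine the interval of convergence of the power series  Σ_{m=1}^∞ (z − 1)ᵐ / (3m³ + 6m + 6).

Ratio test: |a_{m+1}/a_m| = (3m³ + 6m + 6)/(3(m+1)³ + 6(m+1) + 6) → 1 as m → ∞.
Convergence for |z − 1| < 1, so R = 1.
Endpoint z = 2: absolute convergence follows by limit comparison with Σ 1/m³.
When z = 0, absolute convergence follows by limit comparison with Σ 1/m³.

[0, 2]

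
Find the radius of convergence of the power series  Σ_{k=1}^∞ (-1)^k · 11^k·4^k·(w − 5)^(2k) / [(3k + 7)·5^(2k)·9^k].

R = 15√11/22

Ratio test: |a_{k+1}/a_k| = [(3k + 7)/(3(k+1) + 7)] · 11·4/(25·9) → 44/225 as k → ∞.
Successive powers of (w − 5) differ by 2, so the series converges when |w − 5|² · 44/225 < 1, i.e. |w − 5| < √(225/44). So R = 15√11/22.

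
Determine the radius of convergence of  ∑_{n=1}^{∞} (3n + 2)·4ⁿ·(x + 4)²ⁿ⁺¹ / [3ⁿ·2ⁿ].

By the ratio test, |a_{n+1}/a_n| = [(3(n+1) + 2)/(3n + 2)] · 4/(3·2) → 2/3.
Since the exponent of (x + 4) increases by 2 each term, convergence requires |x + 4|² < 3/2, hence R = √6/2.

R = √6/2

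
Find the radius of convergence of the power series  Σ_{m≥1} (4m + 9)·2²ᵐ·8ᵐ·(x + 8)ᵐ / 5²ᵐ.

By the ratio test, |a_{m+1}/a_m| = [(4(m+1) + 9)/(4m + 9)] · 4·8/25 → 32/25.
Hence the series converges for |x + 8| < 1/(32/25) = 25/32, so the radius of convergence is 25/32.

R = 25/32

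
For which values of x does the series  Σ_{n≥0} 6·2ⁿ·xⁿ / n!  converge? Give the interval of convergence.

By the ratio test, |a_{n+1}/a_n| = 6/6 · 2 · 1/(n+1) → 0.
The ratio tends to 0 regardless of x, hence R = ∞.

(−∞, ∞)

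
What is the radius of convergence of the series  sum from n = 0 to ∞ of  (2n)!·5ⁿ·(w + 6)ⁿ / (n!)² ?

Apply the ratio test: |a_{n+1}| / |a_n| = (2n+1)·(2n+2)/(n+1)² · 5, which tends to 20 as n → ∞.
Hence the series converges for |w + 6| < 1/(20) = 1/20, so the radius of convergence is 1/20.

R = 1/20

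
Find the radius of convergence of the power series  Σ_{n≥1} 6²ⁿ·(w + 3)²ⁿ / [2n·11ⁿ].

Ratio test: |a_{n+1}/a_n| = [2n/2(n+1)] · 36/11 → 36/11 as n → ∞.
Writing y = (w + 3)², the series in y has radius 11/36, so |w + 3| < √(11/36) and R = √11/6.

R = √11/6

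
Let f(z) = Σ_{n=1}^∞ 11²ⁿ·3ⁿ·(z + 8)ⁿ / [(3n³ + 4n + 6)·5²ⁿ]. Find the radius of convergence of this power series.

Apply the ratio test: |a_{n+1}| / |a_n| = [(3n³ + 4n + 6)/(3(n+1)³ + 4(n+1) + 6)] · 121·3/25, which tends to 363/25 as n → ∞.
Hence the series converges for |z + 8| < 1/(363/25) = 25/363, so the radius of convergence is 25/363.

R = 25/363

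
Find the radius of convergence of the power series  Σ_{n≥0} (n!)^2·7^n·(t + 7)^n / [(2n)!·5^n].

R = 20/7

The ratio of consecutive coefficients is (n+1)²/[(2n+1)·(2n+2)] · 7/5 → 7/20.
The series converges when 7/20 · |t + 7| < 1, giving R = 20/7.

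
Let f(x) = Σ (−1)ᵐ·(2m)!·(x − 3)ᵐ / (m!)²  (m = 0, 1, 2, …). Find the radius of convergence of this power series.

R = 1/4

The ratio of consecutive coefficients is (2m+1)·(2m+2)/(m+1)² → 4.
Hence the series converges for |x − 3| < 1/(4) = 1/4, so the radius of convergence is 1/4.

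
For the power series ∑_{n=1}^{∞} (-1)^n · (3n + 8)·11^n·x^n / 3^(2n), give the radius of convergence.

The ratio of consecutive coefficients is [(3(n+1) + 8)/(3n + 8)] · 11/9 → 11/9.
Thus R = 1/(11/9) = 9/11.

R = 9/11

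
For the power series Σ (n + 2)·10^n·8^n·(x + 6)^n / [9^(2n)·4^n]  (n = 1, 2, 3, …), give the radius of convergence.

R = 81/20

The ratio of consecutive coefficients is [((n+1) + 2)/(n + 2)] · 10·8/(81·4) → 20/81.
Thus R = 1/(20/81) = 81/20.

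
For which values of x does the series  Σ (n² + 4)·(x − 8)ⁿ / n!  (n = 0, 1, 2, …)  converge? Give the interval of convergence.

Apply the ratio test: |a_{n+1}| / |a_n| = ((n+1)² + 4)/(n² + 4) · 1/(n+1), which tends to 0 as n → ∞.
The ratio tends to 0 regardless of x, hence R = ∞.

(−∞, ∞)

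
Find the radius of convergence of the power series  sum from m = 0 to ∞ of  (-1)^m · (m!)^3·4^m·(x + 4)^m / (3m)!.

R = 27/4

Ratio test: |a_{m+1}/a_m| = (m+1)³/[(3m+1)·(3m+2)·(3m+3)] · 4 → 4/27 as m → ∞.
The series converges when 4/27 · |x + 4| < 1, giving R = 27/4.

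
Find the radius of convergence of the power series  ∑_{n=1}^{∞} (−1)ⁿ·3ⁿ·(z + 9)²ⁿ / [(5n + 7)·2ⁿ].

R = √6/3

Apply the ratio test: |a_{n+1}| / |a_n| = [(5n + 7)/(5(n+1) + 7)] · 3/2, which tends to 3/2 as n → ∞.
Successive powers of (z + 9) differ by 2, so the series converges when |z + 9|² · 3/2 < 1, i.e. |z + 9| < √(2/3). So R = √6/3.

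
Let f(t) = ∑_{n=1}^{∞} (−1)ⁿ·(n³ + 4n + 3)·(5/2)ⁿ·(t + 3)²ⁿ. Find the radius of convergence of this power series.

Apply the ratio test: |a_{n+1}| / |a_n| = [((n+1)³ + 4(n+1) + 3)/(n³ + 4n + 3)] · 5/2, which tends to 5/2 as n → ∞.
Successive powers of (t + 3) differ by 2, so the series converges when |t + 3|² · 5/2 < 1, i.e. |t + 3| < √(2/5). So R = √10/5.

R = √10/5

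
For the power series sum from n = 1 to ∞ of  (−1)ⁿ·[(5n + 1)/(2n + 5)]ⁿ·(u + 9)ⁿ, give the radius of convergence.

Applying the root test, |a_n|^(1/n) = (5n + 1)/(2n + 5) → 5/2.
Hence the series converges for |u + 9| < 1/(5/2) = 2/5, so the radius of convergence is 2/5.

R = 2/5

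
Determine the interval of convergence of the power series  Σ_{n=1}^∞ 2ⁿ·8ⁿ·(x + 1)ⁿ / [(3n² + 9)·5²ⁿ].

[-41/16, 9/16]

The ratio of consecutive coefficients is [(3n² + 9)/(3(n+1)² + 9)] · 2·8/25 → 16/25.
Thus R = 1/(16/25) = 25/16.
Endpoint x = 9/16: the series is dominated by a constant times Σ 1/n², which converges (p = 2 > 1).
At x = -41/16: the terms are on the order of 1/n², so the series converges absolutely by comparison with the p-series (p = 2 > 1).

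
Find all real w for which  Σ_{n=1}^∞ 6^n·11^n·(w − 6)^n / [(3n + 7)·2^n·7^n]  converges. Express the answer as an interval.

By the ratio test, |a_{n+1}/a_n| = [(3n + 7)/(3(n+1) + 7)] · 6·11/(2·7) → 33/7.
Hence the series converges for |w − 6| < 1/(33/7) = 7/33, so the radius of convergence is 7/33.
When w = 205/33, comparison with the harmonic series Σ 1/n shows the series diverges.
At w = 191/33: the terms alternate in sign and decrease monotonically to 0 in absolute value (size ~ c/n), so the alternating series test gives convergence.

[191/33, 205/33)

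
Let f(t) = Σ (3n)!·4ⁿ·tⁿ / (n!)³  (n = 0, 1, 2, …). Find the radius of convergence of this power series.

R = 1/108

Apply the ratio test: |a_{n+1}| / |a_n| = (3n+1)·(3n+2)·(3n+3)/(n+1)³ · 4, which tends to 108 as n → ∞.
Convergence for |t| · 108 < 1, i.e. |t| < 1/108. So R = 1/108.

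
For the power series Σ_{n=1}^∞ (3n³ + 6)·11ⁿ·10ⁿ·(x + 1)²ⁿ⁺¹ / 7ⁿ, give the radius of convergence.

By the ratio test, |a_{n+1}/a_n| = [(3(n+1)³ + 6)/(3n³ + 6)] · 11·10/7 → 110/7.
Writing y = (x + 1)², the series in y has radius 7/110, so |x + 1| < √(7/110) and R = √770/110.

R = √770/110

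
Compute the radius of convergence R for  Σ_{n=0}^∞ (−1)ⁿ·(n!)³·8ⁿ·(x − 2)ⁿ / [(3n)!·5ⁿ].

By the ratio test, |a_{n+1}/a_n| = (n+1)³/[(3n+1)·(3n+2)·(3n+3)] · 8/5 → 8/135.
The series converges when 8/135 · |x − 2| < 1, giving R = 135/8.

R = 135/8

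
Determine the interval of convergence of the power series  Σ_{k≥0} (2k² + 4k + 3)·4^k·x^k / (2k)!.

Ratio test: |a_{k+1}/a_k| = (2(k+1)² + 4(k+1) + 3)/(2k² + 4k + 3) · 4 · 1/[(2k+1)·(2k+2)] → 0 as k → ∞.
The limit is 0, so the series converges for all x; R = ∞.

(−∞, ∞)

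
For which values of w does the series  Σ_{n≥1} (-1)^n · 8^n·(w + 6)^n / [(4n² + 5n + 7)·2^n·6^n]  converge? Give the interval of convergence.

[-15/2, -9/2]

Apply the ratio test: |a_{n+1}| / |a_n| = [(4n² + 5n + 7)/(4(n+1)² + 5(n+1) + 7)] · 8/(2·6), which tends to 2/3 as n → ∞.
Convergence for |w + 6| · 2/3 < 1, i.e. |w + 6| < 3/2. So R = 3/2.
Endpoint w = -9/2: the series is dominated by a constant times Σ 1/n², which converges (p = 2 > 1).
At w = -15/2: the series is dominated by a constant times Σ 1/n², which converges (p = 2 > 1).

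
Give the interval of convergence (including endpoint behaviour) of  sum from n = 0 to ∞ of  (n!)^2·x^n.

Apply the ratio test: |a_{n+1}| / |a_n| = (n+1)², which tends to ∞ as n → ∞.
Since the ratio → ∞, the series diverges for every x ≠ 0, and R = 0.

{0}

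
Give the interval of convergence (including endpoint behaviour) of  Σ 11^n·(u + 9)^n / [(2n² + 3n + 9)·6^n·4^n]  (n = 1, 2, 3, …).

[-123/11, -75/11]

Ratio test: |a_{n+1}/a_n| = [(2n² + 3n + 9)/(2(n+1)² + 3(n+1) + 9)] · 11/(6·4) → 11/24 as n → ∞.
Hence the series converges for |u + 9| < 1/(11/24) = 24/11, so the radius of convergence is 24/11.
Endpoint u = -75/11: the terms are on the order of 1/n², so the series converges absolutely by comparison with the p-series (p = 2 > 1).
At u = -123/11: the series is dominated by a constant times Σ 1/n², which converges (p = 2 > 1).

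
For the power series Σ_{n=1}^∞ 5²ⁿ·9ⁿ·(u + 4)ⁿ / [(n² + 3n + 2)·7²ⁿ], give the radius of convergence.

R = 49/225

By the ratio test, |a_{n+1}/a_n| = [(n² + 3n + 2)/((n+1)² + 3(n+1) + 2)] · 25·9/49 → 225/49.
Convergence for |u + 4| · 225/49 < 1, i.e. |u + 4| < 49/225. So R = 49/225.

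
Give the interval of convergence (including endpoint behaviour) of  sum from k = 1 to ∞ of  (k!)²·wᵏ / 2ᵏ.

Apply the ratio test: |a_{k+1}| / |a_k| = (k+1)² · 1/2, which tends to ∞ as k → ∞.
The ratio grows without bound, so the series diverges whenever w ≠ 0; it converges only at w = 0. R = 0.

{0}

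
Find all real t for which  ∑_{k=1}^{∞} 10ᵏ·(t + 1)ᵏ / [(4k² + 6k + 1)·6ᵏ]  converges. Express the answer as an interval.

The ratio of consecutive coefficients is [(4k² + 6k + 1)/(4(k+1)² + 6(k+1) + 1)] · 10/6 → 5/3.
Thus R = 1/(5/3) = 3/5.
When t = -2/5, the series is dominated by a constant times Σ 1/k², which converges (p = 2 > 1).
Endpoint t = -8/5: absolute convergence follows by limit comparison with Σ 1/k².

[-8/5, -2/5]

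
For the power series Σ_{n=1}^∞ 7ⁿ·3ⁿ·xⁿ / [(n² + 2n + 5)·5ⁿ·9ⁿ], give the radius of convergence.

The ratio of consecutive coefficients is [(n² + 2n + 5)/((n+1)² + 2(n+1) + 5)] · 7·3/(5·9) → 7/15.
Convergence for |x| · 7/15 < 1, i.e. |x| < 15/7. So R = 15/7.

R = 15/7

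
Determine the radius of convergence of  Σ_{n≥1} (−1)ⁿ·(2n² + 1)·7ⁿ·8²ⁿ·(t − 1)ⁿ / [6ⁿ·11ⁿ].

Apply the ratio test: |a_{n+1}| / |a_n| = [(2(n+1)² + 1)/(2n² + 1)] · 7·64/(6·11), which tends to 224/33 as n → ∞.
Thus R = 1/(224/33) = 33/224.

R = 33/224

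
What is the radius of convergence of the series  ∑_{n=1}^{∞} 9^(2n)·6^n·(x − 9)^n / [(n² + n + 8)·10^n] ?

Apply the ratio test: |a_{n+1}| / |a_n| = [(n² + n + 8)/((n+1)² + (n+1) + 8)] · 81·6/10, which tends to 243/5 as n → ∞.
Convergence for |x − 9| · 243/5 < 1, i.e. |x − 9| < 5/243. So R = 5/243.

R = 5/243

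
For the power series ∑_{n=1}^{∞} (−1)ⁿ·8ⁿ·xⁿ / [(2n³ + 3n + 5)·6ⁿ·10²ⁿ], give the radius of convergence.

R = 75

Apply the ratio test: |a_{n+1}| / |a_n| = [(2n³ + 3n + 5)/(2(n+1)³ + 3(n+1) + 5)] · 8/(6·100), which tends to 1/75 as n → ∞.
Thus R = 1/(1/75) = 75.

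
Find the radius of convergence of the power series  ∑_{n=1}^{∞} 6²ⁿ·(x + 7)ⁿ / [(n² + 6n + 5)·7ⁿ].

Ratio test: |a_{n+1}/a_n| = [(n² + 6n + 5)/((n+1)² + 6(n+1) + 5)] · 36/7 → 36/7 as n → ∞.
Hence the series converges for |x + 7| < 1/(36/7) = 7/36, so the radius of convergence is 7/36.

R = 7/36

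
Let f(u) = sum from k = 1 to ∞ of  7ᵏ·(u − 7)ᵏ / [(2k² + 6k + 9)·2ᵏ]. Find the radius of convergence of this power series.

Apply the ratio test: |a_{k+1}| / |a_k| = [(2k² + 6k + 9)/(2(k+1)² + 6(k+1) + 9)] · 7/2, which tends to 7/2 as k → ∞.
Convergence for |u − 7| · 7/2 < 1, i.e. |u − 7| < 2/7. So R = 2/7.

R = 2/7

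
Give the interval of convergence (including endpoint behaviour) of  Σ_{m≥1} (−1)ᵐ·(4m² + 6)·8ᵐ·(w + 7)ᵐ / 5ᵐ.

By the ratio test, |a_{m+1}/a_m| = [(4(m+1)² + 6)/(4m² + 6)] · 8/5 → 8/5.
Thus R = 1/(8/5) = 5/8.
When w = -51/8, the terms do not tend to 0, so the series diverges.
When w = -61/8, the m-th term does not approach 0; divergence by the term test.

(-61/8, -51/8)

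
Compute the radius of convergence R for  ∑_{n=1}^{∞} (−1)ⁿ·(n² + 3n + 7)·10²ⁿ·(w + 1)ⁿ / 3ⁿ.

Apply the ratio test: |a_{n+1}| / |a_n| = [((n+1)² + 3(n+1) + 7)/(n² + 3n + 7)] · 100/3, which tends to 100/3 as n → ∞.
Thus R = 1/(100/3) = 3/100.

R = 3/100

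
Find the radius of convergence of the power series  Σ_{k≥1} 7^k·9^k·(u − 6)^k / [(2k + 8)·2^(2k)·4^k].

R = 16/63

Ratio test: |a_{k+1}/a_k| = [(2k + 8)/(2(k+1) + 8)] · 7·9/(4·4) → 63/16 as k → ∞.
Hence the series converges for |u − 6| < 1/(63/16) = 16/63, so the radius of convergence is 16/63.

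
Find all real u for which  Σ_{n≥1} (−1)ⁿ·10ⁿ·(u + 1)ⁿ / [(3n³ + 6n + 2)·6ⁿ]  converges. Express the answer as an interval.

The ratio of consecutive coefficients is [(3n³ + 6n + 2)/(3(n+1)³ + 6(n+1) + 2)] · 10/6 → 5/3.
Thus R = 1/(5/3) = 3/5.
When u = -2/5, absolute convergence follows by limit comparison with Σ 1/n³.
Check u = -8/5: the terms are on the order of 1/n³, so the series converges absolutely by comparison with the p-series (p = 3 > 1).

[-8/5, -2/5]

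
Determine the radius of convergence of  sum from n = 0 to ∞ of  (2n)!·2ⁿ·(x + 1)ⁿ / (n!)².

R = 1/8

Apply the ratio test: |a_{n+1}| / |a_n| = (2n+1)·(2n+2)/(n+1)² · 2, which tends to 8 as n → ∞.
The series converges when 8 · |x + 1| < 1, giving R = 1/8.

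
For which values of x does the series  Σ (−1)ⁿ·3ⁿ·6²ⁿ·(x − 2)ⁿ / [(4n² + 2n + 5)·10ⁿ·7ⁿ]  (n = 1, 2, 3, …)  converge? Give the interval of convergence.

By the ratio test, |a_{n+1}/a_n| = [(4n² + 2n + 5)/(4(n+1)² + 2(n+1) + 5)] · 3·36/(10·7) → 54/35.
Convergence for |x − 2| · 54/35 < 1, i.e. |x − 2| < 35/54. So R = 35/54.
At x = 143/54: the series is dominated by a constant times Σ 1/n², which converges (p = 2 > 1).
Check x = 73/54: the terms are on the order of 1/n², so the series converges absolutely by comparison with the p-series (p = 2 > 1).

[73/54, 143/54]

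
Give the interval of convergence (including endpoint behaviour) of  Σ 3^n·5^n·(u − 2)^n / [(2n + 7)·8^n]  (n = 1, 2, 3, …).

Ratio test: |a_{n+1}/a_n| = [(2n + 7)/(2(n+1) + 7)] · 3·5/8 → 15/8 as n → ∞.
Hence the series converges for |u − 2| < 1/(15/8) = 8/15, so the radius of convergence is 8/15.
When u = 38/15, the terms behave like c/n; limit comparison with the harmonic series gives divergence.
When u = 22/15, the terms alternate in sign and decrease monotonically to 0 in absolute value (size ~ c/n), so the alternating series test gives convergence.

[22/15, 38/15)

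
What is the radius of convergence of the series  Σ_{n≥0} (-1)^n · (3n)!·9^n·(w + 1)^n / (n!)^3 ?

R = 1/243

Ratio test: |a_{n+1}/a_n| = (3n+1)·(3n+2)·(3n+3)/(n+1)³ · 9 → 243 as n → ∞.
Convergence for |w + 1| · 243 < 1, i.e. |w + 1| < 1/243. So R = 1/243.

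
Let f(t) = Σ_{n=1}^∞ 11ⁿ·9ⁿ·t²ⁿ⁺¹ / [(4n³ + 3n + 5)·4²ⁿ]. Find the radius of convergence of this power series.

R = 4√11/33

Ratio test: |a_{n+1}/a_n| = [(4n³ + 3n + 5)/(4(n+1)³ + 3(n+1) + 5)] · 11·9/16 → 99/16 as n → ∞.
Successive powers of t differ by 2, so the series converges when |t|² · 99/16 < 1, i.e. |t| < √(16/99). So R = 4√11/33.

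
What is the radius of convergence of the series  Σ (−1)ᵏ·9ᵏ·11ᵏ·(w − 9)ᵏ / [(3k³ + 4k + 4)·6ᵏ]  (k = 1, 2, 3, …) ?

R = 2/33

By the ratio test, |a_{k+1}/a_k| = [(3k³ + 4k + 4)/(3(k+1)³ + 4(k+1) + 4)] · 9·11/6 → 33/2.
The series converges when 33/2 · |w − 9| < 1, giving R = 2/33.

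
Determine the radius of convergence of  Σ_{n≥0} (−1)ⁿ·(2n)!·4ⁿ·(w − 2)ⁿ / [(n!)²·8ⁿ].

Ratio test: |a_{n+1}/a_n| = (2n+1)·(2n+2)/(n+1)² · 4/8 → 2 as n → ∞.
Hence the series converges for |w − 2| < 1/(2) = 1/2, so the radius of convergence is 1/2.

R = 1/2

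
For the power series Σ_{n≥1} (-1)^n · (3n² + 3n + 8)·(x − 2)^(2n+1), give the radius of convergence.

The ratio of consecutive coefficients is (3(n+1)² + 3(n+1) + 8)/(3n² + 3n + 8) → 1.
Successive powers of (x − 2) differ by 2, so the series converges when |x − 2|² · 1 < 1, i.e. |x − 2| < √(1) = 1. So R = 1.

R = 1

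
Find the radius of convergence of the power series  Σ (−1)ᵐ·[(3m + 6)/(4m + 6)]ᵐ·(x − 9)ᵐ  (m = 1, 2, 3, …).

Applying the root test, |a_m|^(1/m) = (3m + 6)/(4m + 6) → 3/4.
Thus R = 1/(3/4) = 4/3.

R = 4/3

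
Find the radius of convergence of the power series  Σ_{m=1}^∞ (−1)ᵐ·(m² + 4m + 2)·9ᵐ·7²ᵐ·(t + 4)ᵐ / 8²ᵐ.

R = 64/441

By the ratio test, |a_{m+1}/a_m| = [((m+1)² + 4(m+1) + 2)/(m² + 4m + 2)] · 9·49/64 → 441/64.
Thus R = 1/(441/64) = 64/441.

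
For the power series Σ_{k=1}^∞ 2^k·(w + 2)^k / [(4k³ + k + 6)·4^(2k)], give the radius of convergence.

R = 8

Ratio test: |a_{k+1}/a_k| = [(4k³ + k + 6)/(4(k+1)³ + (k+1) + 6)] · 2/16 → 1/8 as k → ∞.
Convergence for |w + 2| · 1/8 < 1, i.e. |w + 2| < 8. So R = 8.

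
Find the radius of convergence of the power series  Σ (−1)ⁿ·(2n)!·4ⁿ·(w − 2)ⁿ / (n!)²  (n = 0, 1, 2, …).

R = 1/16

Ratio test: |a_{n+1}/a_n| = (2n+1)·(2n+2)/(n+1)² · 4 → 16 as n → ∞.
Convergence for |w − 2| · 16 < 1, i.e. |w − 2| < 1/16. So R = 1/16.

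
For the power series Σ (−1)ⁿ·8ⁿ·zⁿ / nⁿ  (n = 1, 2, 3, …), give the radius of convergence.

Applying the root test, |a_n|^(1/n) = 8/n → 0.
The limit is 0 for every z, so R = ∞.

R = ∞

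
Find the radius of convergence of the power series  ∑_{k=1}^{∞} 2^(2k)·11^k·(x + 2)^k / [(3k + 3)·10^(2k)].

The ratio of consecutive coefficients is [(3k + 3)/(3(k+1) + 3)] · 4·11/100 → 11/25.
Thus R = 1/(11/25) = 25/11.

R = 25/11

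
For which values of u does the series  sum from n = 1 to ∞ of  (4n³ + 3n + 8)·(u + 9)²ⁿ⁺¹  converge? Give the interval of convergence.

By the ratio test, |a_{n+1}/a_n| = (4(n+1)³ + 3(n+1) + 8)/(4n³ + 3n + 8) → 1.
Successive powers of (u + 9) differ by 2, so the series converges when |u + 9|² · 1 < 1, i.e. |u + 9| < √(1) = 1. So R = 1.
At u = -8: the terms have absolute value of order n³, which does not tend to 0, so the series diverges by the divergence test.
Endpoint u = -10: the terms do not tend to 0, so the series diverges.

(-10, -8)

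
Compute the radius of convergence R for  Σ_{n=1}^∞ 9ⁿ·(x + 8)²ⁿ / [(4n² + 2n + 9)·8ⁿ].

Ratio test: |a_{n+1}/a_n| = [(4n² + 2n + 9)/(4(n+1)² + 2(n+1) + 9)] · 9/8 → 9/8 as n → ∞.
Writing y = (x + 8)², the series in y has radius 8/9, so |x + 8| < √(8/9) and R = 2√2/3.

R = 2√2/3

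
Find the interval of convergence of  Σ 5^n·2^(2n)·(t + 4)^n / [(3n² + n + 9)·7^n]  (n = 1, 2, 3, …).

[-87/20, -73/20]

Apply the ratio test: |a_{n+1}| / |a_n| = [(3n² + n + 9)/(3(n+1)² + (n+1) + 9)] · 5·4/7, which tends to 20/7 as n → ∞.
The series converges when 20/7 · |t + 4| < 1, giving R = 7/20.
Endpoint t = -73/20: absolute convergence follows by limit comparison with Σ 1/n².
At t = -87/20: the series is dominated by a constant times Σ 1/n², which converges (p = 2 > 1).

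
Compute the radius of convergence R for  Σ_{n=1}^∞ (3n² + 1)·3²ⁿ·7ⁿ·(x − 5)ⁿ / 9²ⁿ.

R = 9/7

Ratio test: |a_{n+1}/a_n| = [(3(n+1)² + 1)/(3n² + 1)] · 9·7/81 → 7/9 as n → ∞.
Hence the series converges for |x − 5| < 1/(7/9) = 9/7, so the radius of convergence is 9/7.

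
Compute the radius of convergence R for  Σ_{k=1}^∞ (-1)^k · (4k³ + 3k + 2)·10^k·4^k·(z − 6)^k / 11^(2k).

Ratio test: |a_{k+1}/a_k| = [(4(k+1)³ + 3(k+1) + 2)/(4k³ + 3k + 2)] · 10·4/121 → 40/121 as k → ∞.
Hence the series converges for |z − 6| < 1/(40/121) = 121/40, so the radius of convergence is 121/40.

R = 121/40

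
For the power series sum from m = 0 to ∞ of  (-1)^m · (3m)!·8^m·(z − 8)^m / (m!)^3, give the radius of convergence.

R = 1/216

The ratio of consecutive coefficients is (3m+1)·(3m+2)·(3m+3)/(m+1)³ · 8 → 216.
Convergence for |z − 8| · 216 < 1, i.e. |z − 8| < 1/216. So R = 1/216.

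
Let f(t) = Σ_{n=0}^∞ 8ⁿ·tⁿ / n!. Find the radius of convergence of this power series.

R = ∞

Ratio test: |a_{n+1}/a_n| = 8 · 1/(n+1) → 0 as n → ∞.
Since the limit is 0 < 1 for every t, the series converges on all of ℝ and R = ∞.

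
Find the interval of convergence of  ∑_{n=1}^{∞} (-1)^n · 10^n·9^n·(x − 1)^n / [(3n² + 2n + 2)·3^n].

[29/30, 31/30]

By the ratio test, |a_{n+1}/a_n| = [(3n² + 2n + 2)/(3(n+1)² + 2(n+1) + 2)] · 10·9/3 → 30.
Thus R = 1/(30) = 1/30.
When x = 31/30, the terms are on the order of 1/n², so the series converges absolutely by comparison with the p-series (p = 2 > 1).
When x = 29/30, the series is dominated by a constant times Σ 1/n², which converges (p = 2 > 1).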